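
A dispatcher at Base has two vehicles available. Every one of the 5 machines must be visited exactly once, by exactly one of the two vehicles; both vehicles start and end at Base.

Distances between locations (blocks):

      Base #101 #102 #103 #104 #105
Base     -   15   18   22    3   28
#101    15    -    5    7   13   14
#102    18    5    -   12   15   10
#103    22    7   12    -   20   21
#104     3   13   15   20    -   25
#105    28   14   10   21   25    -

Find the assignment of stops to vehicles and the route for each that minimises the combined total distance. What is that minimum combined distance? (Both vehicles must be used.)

77 blocks — the smallest possible combined total.

There are 2^4 − 1 = 15 ways to divide the 5 stops into two non-empty groups. For each, the best each vehicle can do is its own shortest tour through its group:
  {#101} + {#102, #103, #104, #105}: 30 + 71 = 101
  {#102} + {#101, #103, #104, #105}: 36 + 71 = 107
  {#101, #102} + {#103, #104, #105}: 38 + 71 = 109
  {#103} + {#101, #102, #104, #105}: 44 + 57 = 101
  {#101, #103} + {#102, #104, #105}: 44 + 56 = 100
  {#102, #103} + {#101, #104, #105}: 52 + 57 = 109
  … (15 splits in total)
  {#104} + {#101, #102, #103, #105}: 6 + 71 = 77  ← best
Best: vehicle 1 Base → #104 → Base = 6; vehicle 2 Base → #101 → #103 → #105 → #102 → Base = 71; combined 77.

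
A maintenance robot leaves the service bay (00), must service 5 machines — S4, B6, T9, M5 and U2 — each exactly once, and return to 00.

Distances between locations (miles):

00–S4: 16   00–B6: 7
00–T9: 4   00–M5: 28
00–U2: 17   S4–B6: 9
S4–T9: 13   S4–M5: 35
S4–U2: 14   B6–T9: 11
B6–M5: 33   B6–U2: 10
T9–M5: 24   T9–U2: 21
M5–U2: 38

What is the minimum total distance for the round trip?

Minimum total distance: 94 miles.

00 - S4 - B6 - T9 - M5 - U2 - 00: 16+9+11+24+38+17 = 115
00 - S4 - B6 - T9 - U2 - M5 - 00: 16+9+11+21+38+28 = 123
00 - S4 - B6 - M5 - T9 - U2 - 00: 16+9+33+24+21+17 = 120
00 - S4 - B6 - M5 - U2 - T9 - 00: 16+9+33+38+21+4 = 121
00 - S4 - B6 - U2 - T9 - M5 - 00: 16+9+10+21+24+28 = 108
00 - S4 - B6 - U2 - M5 - T9 - 00: 16+9+10+38+24+4 = 101
00 - S4 - T9 - B6 - M5 - U2 - 00: 16+13+11+33+38+17 = 128
00 - S4 - T9 - B6 - U2 - M5 - 00: 16+13+11+10+38+28 = 116
00 - S4 - T9 - M5 - B6 - U2 - 00: 16+13+24+33+10+17 = 113
00 - S4 - T9 - M5 - U2 - B6 - 00: 16+13+24+38+10+7 = 108
00 - S4 - T9 - U2 - B6 - M5 - 00: 16+13+21+10+33+28 = 121
00 - S4 - T9 - U2 - M5 - B6 - 00: 16+13+21+38+33+7 = 128
00 - S4 - M5 - B6 - T9 - U2 - 00: 16+35+33+11+21+17 = 133
00 - S4 - M5 - B6 - U2 - T9 - 00: 16+35+33+10+21+4 = 119
… (46 more)
00 - B6 - U2 - S4 - M5 - T9 - 00: 7+10+14+35+24+4 = 94  ← best
The minimum is 94.
One optimal route: 00 → B6 → U2 → S4 → M5 → T9 → 00 (or its reverse).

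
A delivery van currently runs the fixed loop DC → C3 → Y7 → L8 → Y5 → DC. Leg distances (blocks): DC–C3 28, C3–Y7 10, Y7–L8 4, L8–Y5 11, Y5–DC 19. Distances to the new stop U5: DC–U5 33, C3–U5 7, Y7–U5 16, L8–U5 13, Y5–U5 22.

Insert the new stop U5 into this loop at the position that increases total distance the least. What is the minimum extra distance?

Insertion cost between consecutive stops i–j is d(i,U5) + d(U5,j) − d(i,j):
  between DC and C3: 33 + 7 − 28 = 12
  between C3 and Y7: 7 + 16 − 10 = 13
  between Y7 and L8: 16 + 13 − 4 = 25
  between L8 and Y5: 13 + 22 − 11 = 24
  between Y5 and DC: 22 + 33 − 19 = 36
Cheapest insertion is between DC and C3, adding 12.
New total = 72 + 12 = 84.

Minimum extra distance: 12 blocks, inserting U5 between DC and C3.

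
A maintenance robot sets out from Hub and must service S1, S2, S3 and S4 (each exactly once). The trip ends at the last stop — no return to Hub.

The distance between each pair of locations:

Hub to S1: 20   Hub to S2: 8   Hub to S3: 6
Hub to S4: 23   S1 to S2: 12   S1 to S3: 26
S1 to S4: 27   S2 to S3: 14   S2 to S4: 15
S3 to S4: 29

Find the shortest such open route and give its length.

There are 4! = 24 possible orderings.
Hub - S1 - S2 - S3 - S4: 20+12+14+29 = 75
Hub - S1 - S2 - S4 - S3: 20+12+15+29 = 76
Hub - S1 - S3 - S2 - S4: 20+26+14+15 = 75
Hub - S1 - S3 - S4 - S2: 20+26+29+15 = 90
Hub - S1 - S4 - S2 - S3: 20+27+15+14 = 76
Hub - S1 - S4 - S3 - S2: 20+27+29+14 = 90
Hub - S2 - S1 - S3 - S4: 8+12+26+29 = 75
Hub - S2 - S1 - S4 - S3: 8+12+27+29 = 76
Hub - S2 - S3 - S1 - S4: 8+14+26+27 = 75
Hub - S2 - S3 - S4 - S1: 8+14+29+27 = 78
Hub - S2 - S4 - S1 - S3: 8+15+27+26 = 76
Hub - S2 - S4 - S3 - S1: 8+15+29+26 = 78
Hub - S3 - S1 - S2 - S4: 6+26+12+15 = 59
Hub - S3 - S1 - S4 - S2: 6+26+27+15 = 74
… (10 more)
The minimum is 59.
One shortest path: Hub → S3 → S1 → S2 → S4.

Minimum one-way distance = 59.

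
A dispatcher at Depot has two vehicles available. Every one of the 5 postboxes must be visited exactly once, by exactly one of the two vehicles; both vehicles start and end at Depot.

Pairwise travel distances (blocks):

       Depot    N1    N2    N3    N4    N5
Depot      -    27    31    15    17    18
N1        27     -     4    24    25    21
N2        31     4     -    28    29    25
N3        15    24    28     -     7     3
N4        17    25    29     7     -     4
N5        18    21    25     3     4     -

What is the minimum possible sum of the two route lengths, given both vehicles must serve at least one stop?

Try each way of splitting the stops between the two vehicles (each non-empty) and, for each split, find the best tour for each vehicle:
  {N1} + {N2, N3, N4, N5}: 54 + 82 = 136
  {N2} + {N1, N3, N4, N5}: 62 + 74 = 136
  {N1, N2} + {N3, N4, N5}: 62 + 39 = 101
  {N3} + {N1, N2, N4, N5}: 30 + 77 = 107
  {N1, N3} + {N2, N4, N5}: 66 + 77 = 143
  {N2, N3} + {N1, N4, N5}: 74 + 69 = 143
  … (15 splits in total)
Best: vehicle 1 Depot → N1 → N2 → Depot = 62; vehicle 2 Depot → N3 → N5 → N4 → Depot = 39; combined 101.

Minimum combined distance: 101 blocks.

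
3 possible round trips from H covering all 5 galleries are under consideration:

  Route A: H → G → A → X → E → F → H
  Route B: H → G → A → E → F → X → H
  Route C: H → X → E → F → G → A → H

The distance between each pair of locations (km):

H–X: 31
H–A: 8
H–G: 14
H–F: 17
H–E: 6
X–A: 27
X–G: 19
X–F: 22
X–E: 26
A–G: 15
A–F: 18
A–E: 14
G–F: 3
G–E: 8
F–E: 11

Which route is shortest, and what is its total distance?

Route A: 14 + 15 + 27 + 26 + 11 + 17 = 110
Route B: 14 + 15 + 14 + 11 + 22 + 31 = 107
Route C: 31 + 26 + 11 + 3 + 15 + 8 = 94

94 km — Route C is the shortest.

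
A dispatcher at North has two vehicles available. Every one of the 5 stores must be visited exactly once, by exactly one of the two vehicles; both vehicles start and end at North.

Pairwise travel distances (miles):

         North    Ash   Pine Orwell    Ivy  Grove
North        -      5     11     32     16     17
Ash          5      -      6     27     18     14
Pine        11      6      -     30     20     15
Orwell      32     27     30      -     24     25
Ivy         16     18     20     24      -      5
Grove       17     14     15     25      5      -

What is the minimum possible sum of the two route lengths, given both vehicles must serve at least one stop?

Check every non-empty split of the stops between the two vehicles; for each half take its own optimal tour:
  {Ash} + {Pine, Orwell, Ivy, Grove}: 10 + 87 = 97
  {Pine} + {Ash, Orwell, Ivy, Grove}: 22 + 78 = 100
  {Ash, Pine} + {Orwell, Ivy, Grove}: 22 + 78 = 100
  {Orwell} + {Ash, Pine, Ivy, Grove}: 64 + 47 = 111
  {Ash, Orwell} + {Pine, Ivy, Grove}: 64 + 47 = 111
  {Pine, Orwell} + {Ash, Ivy, Grove}: 73 + 40 = 113
  … (15 splits in total)
Best: vehicle 1 North → Ash → North = 10; vehicle 2 North → Pine → Orwell → Ivy → Grove → North = 87; combined 97.

Minimum combined distance: 97 miles.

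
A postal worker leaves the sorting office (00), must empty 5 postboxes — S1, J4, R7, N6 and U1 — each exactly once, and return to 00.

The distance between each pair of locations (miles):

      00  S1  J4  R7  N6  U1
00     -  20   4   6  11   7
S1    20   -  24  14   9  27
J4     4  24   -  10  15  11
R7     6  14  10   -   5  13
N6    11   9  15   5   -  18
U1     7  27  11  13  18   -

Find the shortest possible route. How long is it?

Minimum total distance: 62 miles.

00-S1-J4-R7-N6-U1-00: 20+24+10+5+18+7 = 84
00-S1-J4-R7-U1-N6-00: 20+24+10+13+18+11 = 96
00-S1-J4-N6-R7-U1-00: 20+24+15+5+13+7 = 84
00-S1-J4-N6-U1-R7-00: 20+24+15+18+13+6 = 96
00-S1-J4-U1-R7-N6-00: 20+24+11+13+5+11 = 84
00-S1-J4-U1-N6-R7-00: 20+24+11+18+5+6 = 84
00-S1-R7-J4-N6-U1-00: 20+14+10+15+18+7 = 84
00-S1-R7-J4-U1-N6-00: 20+14+10+11+18+11 = 84
00-S1-R7-N6-J4-U1-00: 20+14+5+15+11+7 = 72
00-S1-R7-N6-U1-J4-00: 20+14+5+18+11+4 = 72
00-S1-R7-U1-J4-N6-00: 20+14+13+11+15+11 = 84
00-S1-R7-U1-N6-J4-00: 20+14+13+18+15+4 = 84
00-S1-N6-J4-R7-U1-00: 20+9+15+10+13+7 = 74
00-S1-N6-J4-U1-R7-00: 20+9+15+11+13+6 = 74
… (46 more)
00-S1-N6-R7-J4-U1-00: 20+9+5+10+11+7 = 62  ← best
The minimum is 62.
One optimal route: 00 → S1 → N6 → R7 → J4 → U1 → 00 (or its reverse).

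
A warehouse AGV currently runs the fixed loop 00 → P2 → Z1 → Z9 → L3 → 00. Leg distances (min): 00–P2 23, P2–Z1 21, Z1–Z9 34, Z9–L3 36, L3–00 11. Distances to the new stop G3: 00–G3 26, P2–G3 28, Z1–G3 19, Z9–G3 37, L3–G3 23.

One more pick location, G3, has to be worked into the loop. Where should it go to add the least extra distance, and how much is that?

Minimum extra distance: 22 min, inserting G3 between Z1 and Z9.

Insertion cost between consecutive stops i–j is d(i,G3) + d(G3,j) − d(i,j):
  between 00 and P2: 26 + 28 − 23 = 31
  between P2 and Z1: 28 + 19 − 21 = 26
  between Z1 and Z9: 19 + 37 − 34 = 22
  between Z9 and L3: 37 + 23 − 36 = 24
  between L3 and 00: 23 + 26 − 11 = 38
Cheapest insertion is between Z1 and Z9, adding 22.
New total = 125 + 22 = 147.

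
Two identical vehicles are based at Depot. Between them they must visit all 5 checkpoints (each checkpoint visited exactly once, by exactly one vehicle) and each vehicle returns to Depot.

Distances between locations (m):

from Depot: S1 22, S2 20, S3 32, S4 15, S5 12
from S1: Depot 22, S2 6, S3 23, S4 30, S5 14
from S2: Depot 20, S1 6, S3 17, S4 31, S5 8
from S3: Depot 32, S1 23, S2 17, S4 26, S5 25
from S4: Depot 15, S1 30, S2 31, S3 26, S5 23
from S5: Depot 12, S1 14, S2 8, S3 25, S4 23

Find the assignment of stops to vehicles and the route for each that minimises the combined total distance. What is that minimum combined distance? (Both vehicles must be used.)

Try each way of splitting the stops between the two vehicles (each non-empty) and, for each split, find the best tour for each vehicle:
  {S1} + {S2, S3, S4, S5}: 44 + 78 = 122
  {S2} + {S1, S3, S4, S5}: 40 + 90 = 130
  {S1, S2} + {S3, S4, S5}: 48 + 78 = 126
  {S3} + {S1, S2, S4, S5}: 64 + 71 = 135
  {S1, S3} + {S2, S4, S5}: 77 + 66 = 143
  {S2, S3} + {S1, S4, S5}: 69 + 71 = 140
  … (15 splits in total)
  {S1, S2, S3, S4} + {S5}: 86 + 24 = 110  ← best
Best: vehicle 1 Depot → S1 → S2 → S3 → S4 → Depot = 86; vehicle 2 Depot → S5 → Depot = 24; combined 110.

110 m — the smallest possible combined total.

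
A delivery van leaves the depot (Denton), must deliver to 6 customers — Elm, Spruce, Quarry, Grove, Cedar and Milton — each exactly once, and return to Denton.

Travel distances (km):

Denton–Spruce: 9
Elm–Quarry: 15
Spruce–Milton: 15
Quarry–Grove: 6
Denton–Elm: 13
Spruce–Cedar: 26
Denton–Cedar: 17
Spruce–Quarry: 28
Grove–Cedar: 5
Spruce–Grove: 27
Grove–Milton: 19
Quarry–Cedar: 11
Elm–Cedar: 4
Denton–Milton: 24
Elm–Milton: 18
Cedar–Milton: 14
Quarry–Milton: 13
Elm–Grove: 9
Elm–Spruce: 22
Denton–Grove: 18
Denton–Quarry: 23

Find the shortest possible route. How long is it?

65 km — the shortest possible round trip.

With 6 stops there are 6!/2 = 360 distinct round trips (a route and its reverse cost the same).
Denton-Elm-Spruce-Quarry-Grove-Cedar-Milton-Denton: 13+22+28+6+5+14+24 = 112
Denton-Elm-Spruce-Quarry-Grove-Milton-Cedar-Denton: 13+22+28+6+19+14+17 = 119
Denton-Elm-Spruce-Quarry-Cedar-Grove-Milton-Denton: 13+22+28+11+5+19+24 = 122
Denton-Elm-Spruce-Quarry-Cedar-Milton-Grove-Denton: 13+22+28+11+14+19+18 = 125
Denton-Elm-Spruce-Quarry-Milton-Grove-Cedar-Denton: 13+22+28+13+19+5+17 = 117
Denton-Elm-Spruce-Quarry-Milton-Cedar-Grove-Denton: 13+22+28+13+14+5+18 = 113
Denton-Elm-Spruce-Grove-Quarry-Cedar-Milton-Denton: 13+22+27+6+11+14+24 = 117
Denton-Elm-Spruce-Grove-Quarry-Milton-Cedar-Denton: 13+22+27+6+13+14+17 = 112
… (352 more)
Denton-Elm-Cedar-Grove-Quarry-Milton-Spruce-Denton: 13+4+5+6+13+15+9 = 65  ← best
The minimum is 65.
One optimal route: Denton → Elm → Cedar → Grove → Quarry → Milton → Spruce → Denton (or its reverse).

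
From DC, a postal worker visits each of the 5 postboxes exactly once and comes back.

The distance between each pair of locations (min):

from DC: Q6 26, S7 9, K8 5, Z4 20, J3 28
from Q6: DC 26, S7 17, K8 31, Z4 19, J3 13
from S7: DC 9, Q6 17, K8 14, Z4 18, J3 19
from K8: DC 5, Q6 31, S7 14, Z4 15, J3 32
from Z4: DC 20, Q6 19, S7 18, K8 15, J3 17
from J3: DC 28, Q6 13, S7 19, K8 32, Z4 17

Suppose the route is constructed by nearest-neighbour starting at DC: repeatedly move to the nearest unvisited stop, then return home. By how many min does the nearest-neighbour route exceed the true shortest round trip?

From DC: K8=5, S7=9, Z4=20, Q6=26, J3=28 → choose K8 (5).
From K8: S7=14, Z4=15, Q6=31, J3=32 → choose S7 (14).
From S7: Q6=17, Z4=18, J3=19 → choose Q6 (17).
From Q6: J3=13, Z4=19 → choose J3 (13).
From J3: Z4=17 → choose Z4 (17).
NN route DC → K8 → S7 → Q6 → J3 → Z4 → DC costs 86.
Optimal: DC → S7 → Q6 → J3 → Z4 → K8 → DC costs 76 (by enumerating all 60 distinct tours).
Excess = 86 − 76 = 10.

10 min longer than the optimal tour.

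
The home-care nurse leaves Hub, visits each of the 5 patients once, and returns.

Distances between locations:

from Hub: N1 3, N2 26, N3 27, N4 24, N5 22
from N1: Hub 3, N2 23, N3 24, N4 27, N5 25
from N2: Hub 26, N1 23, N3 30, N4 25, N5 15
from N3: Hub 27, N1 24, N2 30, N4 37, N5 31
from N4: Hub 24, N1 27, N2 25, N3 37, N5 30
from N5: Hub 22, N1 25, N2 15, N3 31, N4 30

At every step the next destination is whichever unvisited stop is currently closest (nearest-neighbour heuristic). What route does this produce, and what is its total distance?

Total distance 135 via the nearest-neighbour route Hub → N1 → N2 → N5 → N4 → N3 → Hub.

Hub → [N1:3 / N5:22 / N4:24 / N2:26 / N3:27] → N1 (3)
N1 → [N2:23 / N3:24 / N5:25 / N4:27] → N2 (23)
N2 → [N5:15 / N4:25 / N3:30] → N5 (15)
N5 → [N4:30 / N3:31] → N4 (30)
N4 → [N3:37] → N3 (37)
Return N3→Hub: 27.
Total = 3 + 23 + 15 + 30 + 37 + 27 = 135.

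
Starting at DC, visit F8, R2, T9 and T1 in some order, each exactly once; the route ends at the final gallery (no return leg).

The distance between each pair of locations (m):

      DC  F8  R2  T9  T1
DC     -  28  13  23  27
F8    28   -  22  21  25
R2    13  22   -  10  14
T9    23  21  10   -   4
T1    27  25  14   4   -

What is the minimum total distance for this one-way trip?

Shortest open route: 52 m.

There are 4! = 24 possible orderings.
DC→F8→R2→T9→T1: 28+22+10+4 = 64
DC→F8→R2→T1→T9: 28+22+14+4 = 68
DC→F8→T9→R2→T1: 28+21+10+14 = 73
DC→F8→T9→T1→R2: 28+21+4+14 = 67
DC→F8→T1→R2→T9: 28+25+14+10 = 77
DC→F8→T1→T9→R2: 28+25+4+10 = 67
DC→R2→F8→T9→T1: 13+22+21+4 = 60
DC→R2→F8→T1→T9: 13+22+25+4 = 64
DC→R2→T9→F8→T1: 13+10+21+25 = 69
DC→R2→T9→T1→F8: 13+10+4+25 = 52
DC→R2→T1→F8→T9: 13+14+25+21 = 73
DC→R2→T1→T9→F8: 13+14+4+21 = 52
DC→T9→F8→R2→T1: 23+21+22+14 = 80
DC→T9→F8→T1→R2: 23+21+25+14 = 83
… (10 more)
The minimum is 52.
One shortest path: DC → R2 → T9 → T1 → F8.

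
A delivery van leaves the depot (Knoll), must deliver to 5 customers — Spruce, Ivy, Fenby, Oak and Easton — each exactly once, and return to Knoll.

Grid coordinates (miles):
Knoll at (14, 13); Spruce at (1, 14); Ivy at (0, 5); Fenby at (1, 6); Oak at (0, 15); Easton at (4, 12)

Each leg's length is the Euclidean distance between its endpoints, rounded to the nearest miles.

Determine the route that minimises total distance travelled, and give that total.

There are 60 distinct closed tours to check (reversals are equivalent).
Knoll - Spruce - Ivy - Fenby - Oak - Easton - Knoll: 13+9+1+9+5+10 = 47
Knoll - Spruce - Ivy - Fenby - Easton - Oak - Knoll: 13+9+1+7+5+14 = 49
Knoll - Spruce - Ivy - Oak - Fenby - Easton - Knoll: 13+9+10+9+7+10 = 58
Knoll - Spruce - Ivy - Oak - Easton - Fenby - Knoll: 13+9+10+5+7+15 = 59
Knoll - Spruce - Ivy - Easton - Fenby - Oak - Knoll: 13+9+8+7+9+14 = 60
Knoll - Spruce - Ivy - Easton - Oak - Fenby - Knoll: 13+9+8+5+9+15 = 59
Knoll - Spruce - Fenby - Ivy - Oak - Easton - Knoll: 13+8+1+10+5+10 = 47
Knoll - Spruce - Fenby - Ivy - Easton - Oak - Knoll: 13+8+1+8+5+14 = 49
Knoll - Spruce - Fenby - Oak - Ivy - Easton - Knoll: 13+8+9+10+8+10 = 58
Knoll - Spruce - Fenby - Oak - Easton - Ivy - Knoll: 13+8+9+5+8+16 = 59
Knoll - Spruce - Fenby - Easton - Ivy - Oak - Knoll: 13+8+7+8+10+14 = 60
Knoll - Spruce - Fenby - Easton - Oak - Ivy - Knoll: 13+8+7+5+10+16 = 59
Knoll - Spruce - Oak - Ivy - Fenby - Easton - Knoll: 13+1+10+1+7+10 = 42
Knoll - Spruce - Oak - Ivy - Easton - Fenby - Knoll: 13+1+10+8+7+15 = 54
… (46 more)
Knoll - Ivy - Fenby - Spruce - Oak - Easton - Knoll: 16+1+8+1+5+10 = 41  ← best
The minimum is 41.
One optimal route: Knoll → Ivy → Fenby → Spruce → Oak → Easton → Knoll (or its reverse).

Shortest round trip = 41 miles.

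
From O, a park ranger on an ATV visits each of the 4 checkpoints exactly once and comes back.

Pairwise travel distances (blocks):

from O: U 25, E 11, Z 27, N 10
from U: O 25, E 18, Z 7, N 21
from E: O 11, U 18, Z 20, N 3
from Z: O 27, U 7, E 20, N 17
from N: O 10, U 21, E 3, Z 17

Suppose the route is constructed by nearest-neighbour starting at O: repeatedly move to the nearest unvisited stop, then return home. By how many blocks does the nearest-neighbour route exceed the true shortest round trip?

2 blocks longer than the optimal tour.

O: N=10, E=11, U=25, Z=27 ⇒ N
N: E=3, Z=17, U=21 ⇒ E
E: U=18, Z=20 ⇒ U
U: Z=7 ⇒ Z
NN route O → N → E → U → Z → O costs 65.
Optimal: O → U → Z → N → E → O costs 63 (by enumerating all 12 distinct tours).
Excess = 65 − 63 = 2.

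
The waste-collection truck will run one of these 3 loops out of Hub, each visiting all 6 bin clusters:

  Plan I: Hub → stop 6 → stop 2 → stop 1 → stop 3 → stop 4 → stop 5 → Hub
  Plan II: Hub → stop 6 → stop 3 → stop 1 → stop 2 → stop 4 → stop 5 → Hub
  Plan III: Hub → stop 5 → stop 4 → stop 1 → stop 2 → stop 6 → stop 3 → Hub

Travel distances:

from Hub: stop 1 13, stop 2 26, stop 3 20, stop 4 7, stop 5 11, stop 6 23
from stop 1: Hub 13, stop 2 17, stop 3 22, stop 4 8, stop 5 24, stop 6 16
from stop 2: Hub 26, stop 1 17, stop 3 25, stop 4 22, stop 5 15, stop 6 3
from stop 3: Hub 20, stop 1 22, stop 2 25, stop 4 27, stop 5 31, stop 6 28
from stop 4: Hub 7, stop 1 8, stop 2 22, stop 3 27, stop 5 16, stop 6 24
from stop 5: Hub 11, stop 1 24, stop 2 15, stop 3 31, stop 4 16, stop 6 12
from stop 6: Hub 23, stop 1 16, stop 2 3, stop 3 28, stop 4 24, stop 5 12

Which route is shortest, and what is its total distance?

Plan I: 23 + 3 + 17 + 22 + 27 + 16 + 11 = 119
Plan II: 23 + 28 + 22 + 17 + 22 + 16 + 11 = 139
Plan III: 11 + 16 + 8 + 17 + 3 + 28 + 20 = 103

103 — Plan III is the shortest.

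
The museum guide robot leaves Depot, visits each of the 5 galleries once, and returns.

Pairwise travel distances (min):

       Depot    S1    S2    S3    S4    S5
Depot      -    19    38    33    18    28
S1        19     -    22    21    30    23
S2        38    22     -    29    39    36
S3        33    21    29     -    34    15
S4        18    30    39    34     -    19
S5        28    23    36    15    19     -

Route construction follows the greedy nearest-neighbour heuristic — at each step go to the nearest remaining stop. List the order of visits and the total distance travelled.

From Depot: distances to unvisited — S4=18, S1=19, S5=28, S3=33, S2=38. Nearest is S4 (18).
From S4: distances to unvisited — S5=19, S1=30, S3=34, S2=39. Nearest is S5 (19).
From S5: distances to unvisited — S3=15, S1=23, S2=36. Nearest is S3 (15).
From S3: distances to unvisited — S1=21, S2=29. Nearest is S1 (21).
From S1: distances to unvisited — S2=22. Nearest is S2 (22).
Return S2→Depot: 38.
Total = 18 + 19 + 15 + 21 + 22 + 38 = 133.

133 min along Depot → S4 → S5 → S3 → S1 → S2 → Depot.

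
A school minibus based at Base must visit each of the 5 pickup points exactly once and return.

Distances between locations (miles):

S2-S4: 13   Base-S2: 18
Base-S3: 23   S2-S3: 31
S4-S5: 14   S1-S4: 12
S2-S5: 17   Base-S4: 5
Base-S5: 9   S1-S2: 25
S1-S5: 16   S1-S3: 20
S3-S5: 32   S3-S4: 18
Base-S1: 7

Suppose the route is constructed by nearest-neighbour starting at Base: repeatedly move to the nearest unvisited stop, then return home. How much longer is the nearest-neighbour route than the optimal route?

Base: S4=5, S1=7, S5=9, S2=18, S3=23 ⇒ S4
S4: S1=12, S2=13, S5=14, S3=18 ⇒ S1
S1: S5=16, S3=20, S2=25 ⇒ S5
S5: S2=17, S3=32 ⇒ S2
S2: S3=31 ⇒ S3
NN route Base → S4 → S1 → S5 → S2 → S3 → Base costs 104.
Optimal: Base → S1 → S3 → S4 → S2 → S5 → Base costs 84 (by enumerating all 60 distinct tours).
Excess = 104 − 84 = 20.

Excess over optimum: 20 miles.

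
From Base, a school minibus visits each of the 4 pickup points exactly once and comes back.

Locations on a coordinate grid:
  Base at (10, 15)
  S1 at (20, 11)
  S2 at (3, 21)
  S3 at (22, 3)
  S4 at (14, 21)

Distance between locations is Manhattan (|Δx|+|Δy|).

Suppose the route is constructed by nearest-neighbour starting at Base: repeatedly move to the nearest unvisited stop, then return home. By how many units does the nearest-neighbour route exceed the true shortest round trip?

8 longer than the optimal tour.

Base: S4=10, S2=13, S1=14, S3=24 ⇒ S4
S4: S2=11, S1=16, S3=26 ⇒ S2
S2: S1=27, S3=37 ⇒ S1
S1: S3=10 ⇒ S3
NN route Base → S4 → S2 → S1 → S3 → Base costs 82.
Optimal: Base → S1 → S3 → S4 → S2 → Base costs 74 (by enumerating all 12 distinct tours).
Excess = 82 − 74 = 8.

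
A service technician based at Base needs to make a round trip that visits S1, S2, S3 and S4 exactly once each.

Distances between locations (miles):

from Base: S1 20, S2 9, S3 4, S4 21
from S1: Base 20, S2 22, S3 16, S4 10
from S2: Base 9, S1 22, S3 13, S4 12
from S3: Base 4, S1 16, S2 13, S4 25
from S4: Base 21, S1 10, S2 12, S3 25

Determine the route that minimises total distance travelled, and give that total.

Minimum total distance: 51 miles.

With 4 stops there are 4!/2 = 12 distinct round trips (a route and its reverse cost the same).
Base → S1 → S2 → S3 → S4 → Base: 20+22+13+25+21 = 101
Base → S1 → S2 → S4 → S3 → Base: 20+22+12+25+4 = 83
Base → S1 → S3 → S2 → S4 → Base: 20+16+13+12+21 = 82
Base → S1 → S3 → S4 → S2 → Base: 20+16+25+12+9 = 82
Base → S1 → S4 → S2 → S3 → Base: 20+10+12+13+4 = 59
Base → S1 → S4 → S3 → S2 → Base: 20+10+25+13+9 = 77
Base → S2 → S1 → S3 → S4 → Base: 9+22+16+25+21 = 93
Base → S2 → S1 → S4 → S3 → Base: 9+22+10+25+4 = 70
Base → S2 → S3 → S1 → S4 → Base: 9+13+16+10+21 = 69
Base → S2 → S4 → S1 → S3 → Base: 9+12+10+16+4 = 51
Base → S3 → S1 → S2 → S4 → Base: 4+16+22+12+21 = 75
Base → S3 → S2 → S1 → S4 → Base: 4+13+22+10+21 = 70
The minimum is 51.
One optimal route: Base → S2 → S4 → S1 → S3 → Base (or its reverse).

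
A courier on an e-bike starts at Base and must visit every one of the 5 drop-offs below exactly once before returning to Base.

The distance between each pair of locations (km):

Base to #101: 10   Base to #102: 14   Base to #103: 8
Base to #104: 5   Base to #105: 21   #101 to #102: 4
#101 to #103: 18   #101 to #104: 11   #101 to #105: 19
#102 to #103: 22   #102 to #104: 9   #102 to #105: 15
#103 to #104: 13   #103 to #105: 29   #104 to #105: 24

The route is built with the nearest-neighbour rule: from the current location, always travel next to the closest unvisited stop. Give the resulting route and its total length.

From Base: distances to unvisited — #104=5, #103=8, #101=10, #102=14, #105=21. Nearest is #104 (5).
From #104: distances to unvisited — #102=9, #101=11, #103=13, #105=24. Nearest is #102 (9).
From #102: distances to unvisited — #101=4, #105=15, #103=22. Nearest is #101 (4).
From #101: distances to unvisited — #103=18, #105=19. Nearest is #103 (18).
From #103: distances to unvisited — #105=29. Nearest is #105 (29).
Return #105→Base: 21.
Total = 5 + 9 + 4 + 18 + 29 + 21 = 86.

Total distance 86 km via the nearest-neighbour route Base → #104 → #102 → #101 → #103 → #105 → Base.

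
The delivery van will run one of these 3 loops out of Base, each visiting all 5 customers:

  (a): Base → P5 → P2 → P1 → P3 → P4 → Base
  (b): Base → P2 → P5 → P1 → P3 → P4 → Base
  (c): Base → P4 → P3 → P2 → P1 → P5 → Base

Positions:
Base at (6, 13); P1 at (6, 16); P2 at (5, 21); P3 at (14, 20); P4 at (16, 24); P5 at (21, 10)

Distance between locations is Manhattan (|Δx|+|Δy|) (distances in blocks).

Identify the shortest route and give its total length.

82 blocks — (c) is the shortest.

(a): 18 + 27 + 6 + 12 + 6 + 21 = 90
(b): 9 + 27 + 21 + 12 + 6 + 21 = 96
(c): 21 + 6 + 10 + 6 + 21 + 18 = 82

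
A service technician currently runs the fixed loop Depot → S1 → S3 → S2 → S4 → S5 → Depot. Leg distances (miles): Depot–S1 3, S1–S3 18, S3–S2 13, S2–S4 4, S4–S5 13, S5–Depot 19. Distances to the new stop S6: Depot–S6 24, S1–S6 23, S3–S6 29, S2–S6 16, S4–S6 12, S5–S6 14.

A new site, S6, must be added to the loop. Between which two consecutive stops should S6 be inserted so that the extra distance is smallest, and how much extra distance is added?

Insertion cost between consecutive stops i–j is d(i,S6) + d(S6,j) − d(i,j):
  between Depot and S1: 24 + 23 − 3 = 44
  between S1 and S3: 23 + 29 − 18 = 34
  between S3 and S2: 29 + 16 − 13 = 32
  between S2 and S4: 16 + 12 − 4 = 24
  between S4 and S5: 12 + 14 − 13 = 13
  between S5 and Depot: 14 + 24 − 19 = 19
Cheapest insertion is between S4 and S5, adding 13.
New total = 70 + 13 = 83.

Minimum extra distance: 13 miles, inserting S6 between S4 and S5.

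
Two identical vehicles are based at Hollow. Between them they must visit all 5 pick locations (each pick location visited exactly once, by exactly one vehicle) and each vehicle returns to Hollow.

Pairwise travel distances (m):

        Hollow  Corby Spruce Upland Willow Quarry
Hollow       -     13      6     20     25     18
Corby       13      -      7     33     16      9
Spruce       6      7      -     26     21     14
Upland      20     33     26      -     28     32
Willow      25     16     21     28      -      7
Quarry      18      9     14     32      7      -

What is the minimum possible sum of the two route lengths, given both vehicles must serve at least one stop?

89 m — the smallest possible combined total.

Check every non-empty split of the stops between the two vehicles; for each half take its own optimal tour:
  {Corby} + {Spruce, Upland, Willow, Quarry}: 26 + 75 = 101
  {Spruce} + {Corby, Upland, Willow, Quarry}: 12 + 77 = 89
  {Corby, Spruce} + {Upland, Willow, Quarry}: 26 + 73 = 99
  {Upland} + {Corby, Spruce, Willow, Quarry}: 40 + 54 = 94
  {Corby, Upland} + {Spruce, Willow, Quarry}: 66 + 52 = 118
  {Spruce, Upland} + {Corby, Willow, Quarry}: 52 + 54 = 106
  … (15 splits in total)
Best: vehicle 1 Hollow → Spruce → Hollow = 12; vehicle 2 Hollow → Corby → Quarry → Willow → Upland → Hollow = 77; combined 89.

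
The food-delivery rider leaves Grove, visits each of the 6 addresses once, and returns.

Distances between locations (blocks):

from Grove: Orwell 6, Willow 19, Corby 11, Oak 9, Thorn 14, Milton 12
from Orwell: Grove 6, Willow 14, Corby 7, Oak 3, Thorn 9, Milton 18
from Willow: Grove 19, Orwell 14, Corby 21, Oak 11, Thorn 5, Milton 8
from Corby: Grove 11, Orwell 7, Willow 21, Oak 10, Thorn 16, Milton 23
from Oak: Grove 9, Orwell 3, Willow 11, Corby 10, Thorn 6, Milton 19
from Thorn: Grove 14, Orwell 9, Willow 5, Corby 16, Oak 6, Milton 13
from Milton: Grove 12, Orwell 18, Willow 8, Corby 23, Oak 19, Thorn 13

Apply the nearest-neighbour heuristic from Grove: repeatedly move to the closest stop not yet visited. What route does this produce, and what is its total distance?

Nearest-neighbour total = 62 blocks; route Grove → Orwell → Oak → Thorn → Willow → Milton → Corby → Grove.

Grove → [Orwell:6 / Oak:9 / Corby:11 / Milton:12 / Thorn:14 / Willow:19] → Orwell (6)
Orwell → [Oak:3 / Corby:7 / Thorn:9 / Willow:14 / Milton:18] → Oak (3)
Oak → [Thorn:6 / Corby:10 / Willow:11 / Milton:19] → Thorn (6)
Thorn → [Willow:5 / Milton:13 / Corby:16] → Willow (5)
Willow → [Milton:8 / Corby:21] → Milton (8)
Milton → [Corby:23] → Corby (23)
Return Corby→Grove: 11.
Total = 6 + 3 + 6 + 5 + 8 + 23 + 11 = 62.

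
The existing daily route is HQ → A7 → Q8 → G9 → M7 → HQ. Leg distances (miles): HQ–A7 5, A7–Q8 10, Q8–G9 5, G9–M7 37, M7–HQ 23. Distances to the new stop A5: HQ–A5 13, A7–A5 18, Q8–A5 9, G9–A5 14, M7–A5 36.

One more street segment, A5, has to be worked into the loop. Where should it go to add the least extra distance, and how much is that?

Minimum extra distance: 13 miles, inserting A5 between G9 and M7.

Insertion cost between consecutive stops i–j is d(i,A5) + d(A5,j) − d(i,j):
  between HQ and A7: 13 + 18 − 5 = 26
  between A7 and Q8: 18 + 9 − 10 = 17
  between Q8 and G9: 9 + 14 − 5 = 18
  between G9 and M7: 14 + 36 − 37 = 13
  between M7 and HQ: 36 + 13 − 23 = 26
Cheapest insertion is between G9 and M7, adding 13.
New total = 80 + 13 = 93.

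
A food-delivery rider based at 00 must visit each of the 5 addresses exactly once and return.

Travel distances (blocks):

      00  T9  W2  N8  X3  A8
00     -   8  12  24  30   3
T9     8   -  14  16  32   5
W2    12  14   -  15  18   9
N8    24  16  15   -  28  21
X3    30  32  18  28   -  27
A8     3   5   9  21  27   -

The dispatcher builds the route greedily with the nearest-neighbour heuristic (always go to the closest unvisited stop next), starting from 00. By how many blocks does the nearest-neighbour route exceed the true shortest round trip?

00: A8=3, T9=8, W2=12, N8=24, X3=30 ⇒ A8
A8: T9=5, W2=9, N8=21, X3=27 ⇒ T9
T9: W2=14, N8=16, X3=32 ⇒ W2
W2: N8=15, X3=18 ⇒ N8
N8: X3=28 ⇒ X3
NN route 00 → A8 → T9 → W2 → N8 → X3 → 00 costs 95.
Optimal: 00 → T9 → N8 → X3 → W2 → A8 → 00 costs 82 (by enumerating all 60 distinct tours).
Excess = 95 − 82 = 13.

13 blocks longer than the optimal tour.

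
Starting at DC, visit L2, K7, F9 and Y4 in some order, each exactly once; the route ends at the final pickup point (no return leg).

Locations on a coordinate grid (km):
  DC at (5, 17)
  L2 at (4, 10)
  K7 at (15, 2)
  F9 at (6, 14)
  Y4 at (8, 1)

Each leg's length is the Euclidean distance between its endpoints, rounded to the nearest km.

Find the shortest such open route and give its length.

There are 4! = 24 possible orderings.
DC - L2 - K7 - F9 - Y4: 7+14+15+13 = 49
DC - L2 - K7 - Y4 - F9: 7+14+7+13 = 41
DC - L2 - F9 - K7 - Y4: 7+4+15+7 = 33
DC - L2 - F9 - Y4 - K7: 7+4+13+7 = 31
DC - L2 - Y4 - K7 - F9: 7+10+7+15 = 39
DC - L2 - Y4 - F9 - K7: 7+10+13+15 = 45
DC - K7 - L2 - F9 - Y4: 18+14+4+13 = 49
DC - K7 - L2 - Y4 - F9: 18+14+10+13 = 55
DC - K7 - F9 - L2 - Y4: 18+15+4+10 = 47
DC - K7 - F9 - Y4 - L2: 18+15+13+10 = 56
DC - K7 - Y4 - L2 - F9: 18+7+10+4 = 39
DC - K7 - Y4 - F9 - L2: 18+7+13+4 = 42
DC - F9 - L2 - K7 - Y4: 3+4+14+7 = 28
DC - F9 - L2 - Y4 - K7: 3+4+10+7 = 24
… (10 more)
The minimum is 24.
One shortest path: DC → F9 → L2 → Y4 → K7.

Minimum one-way distance = 24 km.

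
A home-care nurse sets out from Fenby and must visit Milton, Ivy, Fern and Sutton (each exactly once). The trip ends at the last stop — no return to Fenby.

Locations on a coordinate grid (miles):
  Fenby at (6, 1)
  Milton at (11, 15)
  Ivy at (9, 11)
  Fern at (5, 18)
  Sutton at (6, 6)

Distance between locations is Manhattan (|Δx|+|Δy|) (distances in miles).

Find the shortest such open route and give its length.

Minimum one-way distance = 28 miles.

There are 4! = 24 possible orderings.
Fenby - Milton - Ivy - Fern - Sutton: 19+6+11+13 = 49
Fenby - Milton - Ivy - Sutton - Fern: 19+6+8+13 = 46
Fenby - Milton - Fern - Ivy - Sutton: 19+9+11+8 = 47
Fenby - Milton - Fern - Sutton - Ivy: 19+9+13+8 = 49
Fenby - Milton - Sutton - Ivy - Fern: 19+14+8+11 = 52
Fenby - Milton - Sutton - Fern - Ivy: 19+14+13+11 = 57
Fenby - Ivy - Milton - Fern - Sutton: 13+6+9+13 = 41
Fenby - Ivy - Milton - Sutton - Fern: 13+6+14+13 = 46
Fenby - Ivy - Fern - Milton - Sutton: 13+11+9+14 = 47
Fenby - Ivy - Fern - Sutton - Milton: 13+11+13+14 = 51
Fenby - Ivy - Sutton - Milton - Fern: 13+8+14+9 = 44
Fenby - Ivy - Sutton - Fern - Milton: 13+8+13+9 = 43
Fenby - Fern - Milton - Ivy - Sutton: 18+9+6+8 = 41
Fenby - Fern - Milton - Sutton - Ivy: 18+9+14+8 = 49
… (10 more)
Fenby - Sutton - Ivy - Milton - Fern: 5+8+6+9 = 28  ← best
The minimum is 28.
One shortest path: Fenby → Sutton → Ivy → Milton → Fern.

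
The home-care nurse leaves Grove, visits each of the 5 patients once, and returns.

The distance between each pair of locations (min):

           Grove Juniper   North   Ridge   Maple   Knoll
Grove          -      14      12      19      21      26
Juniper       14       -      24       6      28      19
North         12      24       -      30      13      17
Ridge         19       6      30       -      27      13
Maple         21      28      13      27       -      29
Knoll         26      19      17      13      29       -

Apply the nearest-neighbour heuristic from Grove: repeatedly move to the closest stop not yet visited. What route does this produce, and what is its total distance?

Grove → [North:12 / Juniper:14 / Ridge:19 / Maple:21 / Knoll:26] → North (12)
North → [Maple:13 / Knoll:17 / Juniper:24 / Ridge:30] → Maple (13)
Maple → [Ridge:27 / Juniper:28 / Knoll:29] → Ridge (27)
Ridge → [Juniper:6 / Knoll:13] → Juniper (6)
Juniper → [Knoll:19] → Knoll (19)
Return Knoll→Grove: 26.
Total = 12 + 13 + 27 + 6 + 19 + 26 = 103.

103 min along Grove → North → Maple → Ridge → Juniper → Knoll → Grove.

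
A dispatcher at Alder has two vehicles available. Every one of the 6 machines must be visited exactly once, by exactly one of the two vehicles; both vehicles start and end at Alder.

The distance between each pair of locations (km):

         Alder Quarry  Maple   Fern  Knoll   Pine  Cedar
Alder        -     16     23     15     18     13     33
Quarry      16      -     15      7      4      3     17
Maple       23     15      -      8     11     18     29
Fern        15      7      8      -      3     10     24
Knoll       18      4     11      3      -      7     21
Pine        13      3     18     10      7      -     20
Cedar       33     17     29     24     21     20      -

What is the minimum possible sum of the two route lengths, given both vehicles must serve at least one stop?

114 km — the smallest possible combined total.

Check every non-empty split of the stops between the two vehicles; for each half take its own optimal tour:
  {Quarry} + {Maple, Fern, Knoll, Pine, Cedar}: 32 + 88 = 120
  {Maple} + {Quarry, Fern, Knoll, Pine, Cedar}: 46 + 72 = 118
  {Quarry, Maple} + {Fern, Knoll, Pine, Cedar}: 54 + 72 = 126
  {Fern} + {Quarry, Maple, Knoll, Pine, Cedar}: 30 + 88 = 118
  {Quarry, Fern} + {Maple, Knoll, Pine, Cedar}: 38 + 88 = 126
  {Maple, Fern} + {Quarry, Knoll, Pine, Cedar}: 46 + 72 = 118
  … (31 splits in total)
  {Pine} + {Quarry, Maple, Fern, Knoll, Cedar}: 26 + 88 = 114  ← best
Best: vehicle 1 Alder → Pine → Alder = 26; vehicle 2 Alder → Quarry → Cedar → Knoll → Maple → Fern → Alder = 88; combined 114.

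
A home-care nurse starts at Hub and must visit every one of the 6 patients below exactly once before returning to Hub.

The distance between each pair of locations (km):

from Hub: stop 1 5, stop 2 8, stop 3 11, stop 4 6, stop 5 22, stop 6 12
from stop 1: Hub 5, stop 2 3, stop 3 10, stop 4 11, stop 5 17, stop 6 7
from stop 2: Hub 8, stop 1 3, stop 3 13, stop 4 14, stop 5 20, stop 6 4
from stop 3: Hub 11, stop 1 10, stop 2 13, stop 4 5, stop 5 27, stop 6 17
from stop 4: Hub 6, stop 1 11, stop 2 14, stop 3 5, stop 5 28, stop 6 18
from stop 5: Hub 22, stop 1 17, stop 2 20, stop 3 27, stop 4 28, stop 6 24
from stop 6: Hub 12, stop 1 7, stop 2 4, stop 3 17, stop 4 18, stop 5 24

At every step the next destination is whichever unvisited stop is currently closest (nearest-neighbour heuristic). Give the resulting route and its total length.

Hub → [stop 1:5 / stop 4:6 / stop 2:8 / stop 3:11 / stop 6:12 / stop 5:22] → stop 1 (5)
stop 1 → [stop 2:3 / stop 6:7 / stop 3:10 / stop 4:11 / stop 5:17] → stop 2 (3)
stop 2 → [stop 6:4 / stop 3:13 / stop 4:14 / stop 5:20] → stop 6 (4)
stop 6 → [stop 3:17 / stop 4:18 / stop 5:24] → stop 3 (17)
stop 3 → [stop 4:5 / stop 5:27] → stop 4 (5)
stop 4 → [stop 5:28] → stop 5 (28)
Return stop 5→Hub: 22.
Total = 5 + 3 + 4 + 17 + 5 + 28 + 22 = 84.

Nearest-neighbour total = 84 km; route Hub → stop 1 → stop 2 → stop 6 → stop 3 → stop 4 → stop 5 → Hub.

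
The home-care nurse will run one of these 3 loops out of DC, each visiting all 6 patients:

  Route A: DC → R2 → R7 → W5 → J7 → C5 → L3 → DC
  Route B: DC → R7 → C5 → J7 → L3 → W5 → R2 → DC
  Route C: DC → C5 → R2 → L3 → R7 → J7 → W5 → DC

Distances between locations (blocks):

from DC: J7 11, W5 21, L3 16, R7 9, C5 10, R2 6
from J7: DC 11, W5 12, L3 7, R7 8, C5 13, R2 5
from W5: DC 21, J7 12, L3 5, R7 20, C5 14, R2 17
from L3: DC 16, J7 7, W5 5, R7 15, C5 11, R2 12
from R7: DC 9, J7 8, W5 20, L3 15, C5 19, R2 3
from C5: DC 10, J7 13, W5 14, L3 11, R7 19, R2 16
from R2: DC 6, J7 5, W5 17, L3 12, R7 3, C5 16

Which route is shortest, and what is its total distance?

Route A: 6 + 3 + 20 + 12 + 13 + 11 + 16 = 81
Route B: 9 + 19 + 13 + 7 + 5 + 17 + 6 = 76
Route C: 10 + 16 + 12 + 15 + 8 + 12 + 21 = 94

76 blocks — Route B is the shortest.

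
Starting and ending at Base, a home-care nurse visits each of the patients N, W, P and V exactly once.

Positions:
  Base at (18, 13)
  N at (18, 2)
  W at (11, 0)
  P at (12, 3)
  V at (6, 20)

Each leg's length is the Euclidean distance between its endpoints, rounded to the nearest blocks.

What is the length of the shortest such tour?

Minimum total distance: 53 blocks.

Base → N → W → P → V → Base: 11+7+3+18+14 = 53
Base → N → W → V → P → Base: 11+7+21+18+12 = 69
Base → N → P → W → V → Base: 11+6+3+21+14 = 55
Base → N → P → V → W → Base: 11+6+18+21+15 = 71
Base → N → V → W → P → Base: 11+22+21+3+12 = 69
Base → N → V → P → W → Base: 11+22+18+3+15 = 69
Base → W → N → P → V → Base: 15+7+6+18+14 = 60
Base → W → N → V → P → Base: 15+7+22+18+12 = 74
Base → W → P → N → V → Base: 15+3+6+22+14 = 60
Base → W → V → N → P → Base: 15+21+22+6+12 = 76
Base → P → N → W → V → Base: 12+6+7+21+14 = 60
Base → P → W → N → V → Base: 12+3+7+22+14 = 58
The minimum is 53.
One optimal route: Base → N → W → P → V → Base (or its reverse).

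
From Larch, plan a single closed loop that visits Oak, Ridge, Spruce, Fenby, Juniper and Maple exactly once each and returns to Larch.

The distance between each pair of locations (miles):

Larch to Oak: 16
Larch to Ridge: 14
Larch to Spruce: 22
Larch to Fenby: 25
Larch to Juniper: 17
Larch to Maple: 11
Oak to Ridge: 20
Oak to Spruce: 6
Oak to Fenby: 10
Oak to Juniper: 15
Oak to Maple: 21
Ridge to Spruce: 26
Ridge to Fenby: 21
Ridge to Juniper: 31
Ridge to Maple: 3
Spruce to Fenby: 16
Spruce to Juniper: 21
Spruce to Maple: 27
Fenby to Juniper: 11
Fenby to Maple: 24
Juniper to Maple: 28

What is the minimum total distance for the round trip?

84 miles — the shortest possible round trip.

There are 360 distinct closed tours to check (reversals are equivalent).
Larch-Oak-Ridge-Spruce-Fenby-Juniper-Maple-Larch: 16+20+26+16+11+28+11 = 128
Larch-Oak-Ridge-Spruce-Fenby-Maple-Juniper-Larch: 16+20+26+16+24+28+17 = 147
Larch-Oak-Ridge-Spruce-Juniper-Fenby-Maple-Larch: 16+20+26+21+11+24+11 = 129
Larch-Oak-Ridge-Spruce-Juniper-Maple-Fenby-Larch: 16+20+26+21+28+24+25 = 160
Larch-Oak-Ridge-Spruce-Maple-Fenby-Juniper-Larch: 16+20+26+27+24+11+17 = 141
Larch-Oak-Ridge-Spruce-Maple-Juniper-Fenby-Larch: 16+20+26+27+28+11+25 = 153
Larch-Oak-Ridge-Fenby-Spruce-Juniper-Maple-Larch: 16+20+21+16+21+28+11 = 133
Larch-Oak-Ridge-Fenby-Spruce-Maple-Juniper-Larch: 16+20+21+16+27+28+17 = 145
… (352 more)
Larch-Juniper-Fenby-Oak-Spruce-Ridge-Maple-Larch: 17+11+10+6+26+3+11 = 84  ← best
The minimum is 84.
One optimal route: Larch → Juniper → Fenby → Oak → Spruce → Ridge → Maple → Larch (or its reverse).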